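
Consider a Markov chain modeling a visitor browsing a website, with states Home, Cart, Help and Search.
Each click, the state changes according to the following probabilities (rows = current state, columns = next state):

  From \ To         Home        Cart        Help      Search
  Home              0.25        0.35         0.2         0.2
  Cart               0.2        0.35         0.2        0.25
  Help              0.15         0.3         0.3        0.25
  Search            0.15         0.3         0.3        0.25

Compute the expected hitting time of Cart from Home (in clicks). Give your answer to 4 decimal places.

Let t(s) be the expected number of clicks to first reach Cart from state s, with t(Cart) = 0. Conditioning on the first click:
t(Home) = 1 + 0.25·t(Home) + 0.2·t(Help) + 0.2·t(Search)
t(Help) = 1 + 0.15·t(Home) + 0.3·t(Help) + 0.25·t(Search)
t(Search) = 1 + 0.15·t(Home) + 0.3·t(Help) + 0.25·t(Search)
Solving: t(Home) = 3.0631, t(Help) = 3.2432, t(Search) = 3.2432.
Expected clicks from Home to Cart: 3.0631.

3.0631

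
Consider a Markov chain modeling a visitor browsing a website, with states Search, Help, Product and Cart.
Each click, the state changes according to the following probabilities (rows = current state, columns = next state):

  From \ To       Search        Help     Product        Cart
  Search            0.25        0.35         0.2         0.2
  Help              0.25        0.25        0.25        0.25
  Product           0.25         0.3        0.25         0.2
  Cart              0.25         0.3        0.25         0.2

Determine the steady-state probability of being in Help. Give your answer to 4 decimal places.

0.2976

Let the stationary distribution be π with π = πP and π_1 + π_2 + π_3 + π_4 = 1.
π_1 = 0.25·π_1 + 0.25·π_2 + 0.25·π_3 + 0.25·π_4
π_2 = 0.35·π_1 + 0.25·π_2 + 0.3·π_3 + 0.3·π_4
π_3 = 0.2·π_1 + 0.25·π_2 + 0.25·π_3 + 0.25·π_4
Solving with the normalization constraint gives π = (0.2500, 0.2976, 0.2375, 0.2149).
So the stationary probability of Help is 0.2976.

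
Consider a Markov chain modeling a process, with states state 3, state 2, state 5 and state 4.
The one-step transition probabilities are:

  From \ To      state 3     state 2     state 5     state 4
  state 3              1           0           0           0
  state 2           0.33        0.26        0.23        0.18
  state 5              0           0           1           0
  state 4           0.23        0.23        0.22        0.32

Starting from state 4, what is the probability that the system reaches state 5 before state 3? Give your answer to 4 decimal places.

0.4671

Let h(s) be the probability of absorption at state 5 starting from transient state s. Then h(state 5) = 1 and h(state 3) = 0. By first-step analysis:
h(state 2) = 0.33·0 + 0.26·h(state 2) + 0.23·1 + 0.18·h(state 4)
h(state 4) = 0.23·0 + 0.23·h(state 2) + 0.22·1 + 0.32·h(state 4)
Solving: h(state 2) = 0.4244, h(state 4) = 0.4671.
Starting from state 4, the probability is 0.4671.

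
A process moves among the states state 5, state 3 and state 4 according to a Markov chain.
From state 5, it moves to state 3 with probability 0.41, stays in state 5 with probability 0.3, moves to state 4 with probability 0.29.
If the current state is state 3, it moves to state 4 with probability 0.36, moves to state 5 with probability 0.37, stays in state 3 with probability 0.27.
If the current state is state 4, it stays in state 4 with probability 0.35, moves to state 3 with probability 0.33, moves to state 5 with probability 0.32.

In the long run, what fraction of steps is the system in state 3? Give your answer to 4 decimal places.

Let the stationary distribution be π with π = πP and π_1 + π_2 + π_3 = 1.
π_1 = 0.3·π_1 + 0.37·π_2 + 0.32·π_3
π_2 = 0.41·π_1 + 0.27·π_2 + 0.33·π_3
Solving with the normalization constraint gives π = (0.3302, 0.3362, 0.3335).
So the stationary probability of state 3 is 0.3362.

0.3362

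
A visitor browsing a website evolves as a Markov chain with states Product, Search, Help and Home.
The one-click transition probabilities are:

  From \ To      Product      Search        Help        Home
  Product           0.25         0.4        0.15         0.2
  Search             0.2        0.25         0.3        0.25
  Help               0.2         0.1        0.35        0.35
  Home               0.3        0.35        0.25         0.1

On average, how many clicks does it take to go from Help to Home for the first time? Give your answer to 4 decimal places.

Let t(s) be the expected number of clicks to first reach Home from state s, with t(Home) = 0. Conditioning on the first click:
t(Product) = 1 + 0.25·t(Product) + 0.4·t(Search) + 0.15·t(Help)
t(Search) = 1 + 0.2·t(Product) + 0.25·t(Search) + 0.3·t(Help)
t(Help) = 1 + 0.2·t(Product) + 0.1·t(Search) + 0.35·t(Help)
Solving: t(Product) = 3.9938, t(Search) = 3.7351, t(Help) = 3.3420.
Expected clicks from Help to Home: 3.3420.

3.3420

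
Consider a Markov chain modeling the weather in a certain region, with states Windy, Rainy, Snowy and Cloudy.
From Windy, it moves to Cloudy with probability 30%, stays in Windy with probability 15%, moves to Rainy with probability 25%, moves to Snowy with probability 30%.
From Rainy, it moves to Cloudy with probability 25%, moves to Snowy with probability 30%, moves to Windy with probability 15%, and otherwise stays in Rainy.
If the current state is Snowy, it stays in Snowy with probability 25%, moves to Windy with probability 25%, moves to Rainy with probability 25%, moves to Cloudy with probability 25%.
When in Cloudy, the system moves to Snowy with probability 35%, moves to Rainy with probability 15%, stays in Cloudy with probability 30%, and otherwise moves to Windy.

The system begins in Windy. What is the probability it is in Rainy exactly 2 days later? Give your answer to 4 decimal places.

0.2325

Propagate the distribution vector 2 days from Windy.
After 0 days: (1.0000, 0.0000, 0.0000, 0.0000)
After 1 day: (0.1500, 0.2500, 0.3000, 0.3000)
After 2 days: (0.1950, 0.2325, 0.3000, 0.2725)
P(in Rainy after 2 days) = 0.2325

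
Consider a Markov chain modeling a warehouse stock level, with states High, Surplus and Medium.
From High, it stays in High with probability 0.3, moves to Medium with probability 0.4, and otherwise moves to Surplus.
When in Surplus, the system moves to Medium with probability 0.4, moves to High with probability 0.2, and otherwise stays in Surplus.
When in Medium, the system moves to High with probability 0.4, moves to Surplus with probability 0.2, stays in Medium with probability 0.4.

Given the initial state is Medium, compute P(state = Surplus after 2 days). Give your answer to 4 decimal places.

0.2800

Sum over the intermediate state after 1 day:
P = P(Medium→High)·P(High→Surplus) + P(Medium→Surplus)·P(Surplus→Surplus) + P(Medium→Medium)·P(Medium→Surplus)
  = 0.4×0.3 + 0.2×0.4 + 0.4×0.2
  = 0.1200 + 0.0800 + 0.0800 = 0.2800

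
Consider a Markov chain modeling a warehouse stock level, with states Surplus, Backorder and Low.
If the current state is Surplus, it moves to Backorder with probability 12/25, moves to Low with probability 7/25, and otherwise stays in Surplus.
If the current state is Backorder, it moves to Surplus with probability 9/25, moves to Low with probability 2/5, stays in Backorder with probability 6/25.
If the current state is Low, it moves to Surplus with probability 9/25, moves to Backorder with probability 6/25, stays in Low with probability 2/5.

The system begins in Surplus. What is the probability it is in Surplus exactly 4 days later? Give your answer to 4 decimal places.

Propagate the distribution vector 4 days from Surplus.
After 0 days: (1.0000, 0.0000, 0.0000)
After 1 day: (0.2400, 0.4800, 0.2800)
After 2 days: (0.3312, 0.2976, 0.3712)
After 3 days: (0.3203, 0.3195, 0.3603)
After 4 days: (0.3216, 0.3169, 0.3616)
P(in Surplus after 4 days) = 0.3216

0.3216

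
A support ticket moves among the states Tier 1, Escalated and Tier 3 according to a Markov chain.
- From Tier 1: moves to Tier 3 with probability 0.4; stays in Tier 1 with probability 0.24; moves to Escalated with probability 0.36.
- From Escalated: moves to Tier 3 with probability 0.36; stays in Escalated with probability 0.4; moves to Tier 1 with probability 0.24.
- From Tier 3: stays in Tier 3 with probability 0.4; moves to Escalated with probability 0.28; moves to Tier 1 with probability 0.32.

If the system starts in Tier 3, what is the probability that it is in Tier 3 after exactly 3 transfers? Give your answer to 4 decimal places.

Propagate the distribution vector 3 transfers from Tier 3.
After 0 transfers: (0.0000, 0.0000, 1.0000)
After 1 transfer: (0.3200, 0.2800, 0.4000)
After 2 transfers: (0.2720, 0.3392, 0.3888)
After 3 transfers: (0.2711, 0.3425, 0.3864)
P(in Tier 3 after 3 transfers) = 0.3864

0.3864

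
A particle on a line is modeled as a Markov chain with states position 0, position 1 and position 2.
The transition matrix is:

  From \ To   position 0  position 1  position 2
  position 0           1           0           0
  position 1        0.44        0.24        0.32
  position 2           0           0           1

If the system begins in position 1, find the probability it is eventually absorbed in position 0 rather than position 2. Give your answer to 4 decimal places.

0.5789

Let h(s) be the probability of absorption at position 0 starting from transient state s. Then h(position 0) = 1 and h(position 2) = 0. By first-step analysis:
h(position 1) = 0.44·1 + 0.24·h(position 1) + 0.32·0
Solving: h(position 1) = 0.5789.
Starting from position 1, the probability is 0.5789.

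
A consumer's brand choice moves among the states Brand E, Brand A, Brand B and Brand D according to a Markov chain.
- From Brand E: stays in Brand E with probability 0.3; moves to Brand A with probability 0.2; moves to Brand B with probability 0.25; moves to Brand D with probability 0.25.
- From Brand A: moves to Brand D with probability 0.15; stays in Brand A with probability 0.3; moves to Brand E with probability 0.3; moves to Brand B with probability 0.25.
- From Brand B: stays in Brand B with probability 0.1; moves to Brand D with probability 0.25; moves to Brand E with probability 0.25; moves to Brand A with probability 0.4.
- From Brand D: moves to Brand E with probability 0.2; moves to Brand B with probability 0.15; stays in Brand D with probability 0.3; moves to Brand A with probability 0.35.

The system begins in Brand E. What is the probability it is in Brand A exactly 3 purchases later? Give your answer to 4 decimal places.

0.3046

Propagate the distribution vector 3 purchases from Brand E.
After 0 purchases: (1.0000, 0.0000, 0.0000, 0.0000)
After 1 purchase: (0.3000, 0.2000, 0.2500, 0.2500)
After 2 purchases: (0.2625, 0.3075, 0.1875, 0.2425)
After 3 purchases: (0.2664, 0.3046, 0.1976, 0.2314)
P(in Brand A after 3 purchases) = 0.3046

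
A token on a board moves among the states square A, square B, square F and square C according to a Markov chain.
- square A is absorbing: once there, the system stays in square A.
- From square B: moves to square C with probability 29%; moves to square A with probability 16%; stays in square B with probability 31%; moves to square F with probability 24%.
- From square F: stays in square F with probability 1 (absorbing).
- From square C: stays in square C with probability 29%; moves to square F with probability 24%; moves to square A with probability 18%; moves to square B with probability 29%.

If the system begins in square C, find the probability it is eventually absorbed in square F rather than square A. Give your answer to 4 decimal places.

0.5796

Let h(s) be the probability of absorption at square F starting from transient state s. Then h(square F) = 1 and h(square A) = 0. By first-step analysis:
h(square B) = 0.16·0 + 0.31·h(square B) + 0.24·1 + 0.29·h(square C)
h(square C) = 0.18·0 + 0.29·h(square B) + 0.24·1 + 0.29·h(square C)
Solving: h(square B) = 0.5914, h(square C) = 0.5796.
Starting from square C, the probability is 0.5796.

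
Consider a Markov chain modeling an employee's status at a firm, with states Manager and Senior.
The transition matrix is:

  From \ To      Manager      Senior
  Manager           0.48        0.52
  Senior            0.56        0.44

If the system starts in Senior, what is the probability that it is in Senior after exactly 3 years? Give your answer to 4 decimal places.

Propagate the distribution vector 3 years from Senior.
After 0 years: (0.0000, 1.0000)
After 1 year: (0.5600, 0.4400)
After 2 years: (0.5152, 0.4848)
After 3 years: (0.5188, 0.4812)
P(in Senior after 3 years) = 0.4812

0.4812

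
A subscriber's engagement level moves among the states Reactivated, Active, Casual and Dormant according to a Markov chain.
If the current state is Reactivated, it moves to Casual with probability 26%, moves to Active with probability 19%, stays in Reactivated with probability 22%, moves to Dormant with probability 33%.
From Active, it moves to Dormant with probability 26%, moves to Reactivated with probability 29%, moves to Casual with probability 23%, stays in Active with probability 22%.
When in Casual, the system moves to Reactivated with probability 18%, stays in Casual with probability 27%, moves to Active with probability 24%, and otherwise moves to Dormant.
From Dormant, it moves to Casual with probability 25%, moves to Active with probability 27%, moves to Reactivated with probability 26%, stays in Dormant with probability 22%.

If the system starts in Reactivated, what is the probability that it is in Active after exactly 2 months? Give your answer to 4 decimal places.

Propagate the distribution vector 2 months from Reactivated.
After 0 months: (1.0000, 0.0000, 0.0000, 0.0000)
After 1 month: (0.2200, 0.1900, 0.2600, 0.3300)
After 2 months: (0.2361, 0.2351, 0.2536, 0.2752)
P(in Active after 2 months) = 0.2351

0.2351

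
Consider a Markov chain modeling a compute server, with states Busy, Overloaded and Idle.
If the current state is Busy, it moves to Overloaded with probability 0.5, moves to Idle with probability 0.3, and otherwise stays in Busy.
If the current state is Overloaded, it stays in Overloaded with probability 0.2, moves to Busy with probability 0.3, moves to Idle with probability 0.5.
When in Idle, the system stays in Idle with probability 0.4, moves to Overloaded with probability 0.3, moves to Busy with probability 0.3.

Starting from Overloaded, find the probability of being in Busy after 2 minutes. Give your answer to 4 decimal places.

Sum over the intermediate state after 1 minute:
P = P(Overloaded→Busy)·P(Busy→Busy) + P(Overloaded→Overloaded)·P(Overloaded→Busy) + P(Overloaded→Idle)·P(Idle→Busy)
  = 0.3×0.2 + 0.2×0.3 + 0.5×0.3
  = 0.0600 + 0.0600 + 0.1500 = 0.2700

0.2700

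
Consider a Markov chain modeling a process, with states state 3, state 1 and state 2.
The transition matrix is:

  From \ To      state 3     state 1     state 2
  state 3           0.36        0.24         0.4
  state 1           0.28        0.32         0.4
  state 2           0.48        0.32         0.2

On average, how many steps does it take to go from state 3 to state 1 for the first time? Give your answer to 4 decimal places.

Let t(s) be the expected number of steps to first reach state 1 from state s, with t(state 1) = 0. Conditioning on the first step:
t(state 3) = 1 + 0.36·t(state 3) + 0.4·t(state 2)
t(state 2) = 1 + 0.48·t(state 3) + 0.2·t(state 2)
Solving: t(state 3) = 3.7500, t(state 2) = 3.5000.
Expected steps from state 3 to state 1: 3.7500.

3.7500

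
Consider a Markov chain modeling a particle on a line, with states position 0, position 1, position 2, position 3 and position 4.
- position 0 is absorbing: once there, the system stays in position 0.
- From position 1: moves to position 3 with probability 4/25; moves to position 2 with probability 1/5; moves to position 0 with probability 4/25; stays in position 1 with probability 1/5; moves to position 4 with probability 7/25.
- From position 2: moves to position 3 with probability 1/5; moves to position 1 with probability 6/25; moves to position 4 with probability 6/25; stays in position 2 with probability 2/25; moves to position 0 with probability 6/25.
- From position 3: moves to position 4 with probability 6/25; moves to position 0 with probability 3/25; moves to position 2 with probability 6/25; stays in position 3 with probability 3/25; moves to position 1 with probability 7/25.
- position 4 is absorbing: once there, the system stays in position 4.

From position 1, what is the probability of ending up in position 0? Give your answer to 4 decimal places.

Let h(s) be the probability of absorption at position 0 starting from transient state s. Then h(position 0) = 1 and h(position 4) = 0. By first-step analysis:
h(position 1) = 0.16·1 + 0.2·h(position 1) + 0.2·h(position 2) + 0.16·h(position 3) + 0.28·0
h(position 2) = 0.24·1 + 0.24·h(position 1) + 0.08·h(position 2) + 0.2·h(position 3) + 0.24·0
h(position 3) = 0.12·1 + 0.28·h(position 1) + 0.24·h(position 2) + 0.12·h(position 3) + 0.24·0
Solving: h(position 1) = 0.3874, h(position 2) = 0.4447, h(position 3) = 0.3809.
Starting from position 1, the probability is 0.3874.

0.3874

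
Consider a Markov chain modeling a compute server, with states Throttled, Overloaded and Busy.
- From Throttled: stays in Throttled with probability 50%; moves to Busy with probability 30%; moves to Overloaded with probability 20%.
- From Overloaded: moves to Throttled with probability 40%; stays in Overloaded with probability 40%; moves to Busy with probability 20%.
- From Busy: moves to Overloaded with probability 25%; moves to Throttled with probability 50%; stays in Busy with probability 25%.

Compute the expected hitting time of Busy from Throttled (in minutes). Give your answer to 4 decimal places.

3.6364

Let t(s) be the expected number of minutes to first reach Busy from state s, with t(Busy) = 0. Conditioning on the first minute:
t(Throttled) = 1 + 0.5·t(Throttled) + 0.2·t(Overloaded)
t(Overloaded) = 1 + 0.4·t(Throttled) + 0.4·t(Overloaded)
Solving: t(Throttled) = 3.6364, t(Overloaded) = 4.0909.
Expected minutes from Throttled to Busy: 3.6364.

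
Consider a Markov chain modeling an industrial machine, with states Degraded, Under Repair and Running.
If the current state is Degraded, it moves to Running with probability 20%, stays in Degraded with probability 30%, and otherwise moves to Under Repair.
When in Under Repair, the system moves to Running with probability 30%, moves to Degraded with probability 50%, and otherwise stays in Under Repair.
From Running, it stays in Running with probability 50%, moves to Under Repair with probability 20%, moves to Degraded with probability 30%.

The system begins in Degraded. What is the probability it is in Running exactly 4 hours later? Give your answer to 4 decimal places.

0.3286

Propagate the distribution vector 4 hours from Degraded.
After 0 hours: (1.0000, 0.0000, 0.0000)
After 1 hour: (0.3000, 0.5000, 0.2000)
After 2 hours: (0.4000, 0.2900, 0.3100)
After 3 hours: (0.3580, 0.3200, 0.3220)
After 4 hours: (0.3640, 0.3074, 0.3286)
P(in Running after 4 hours) = 0.3286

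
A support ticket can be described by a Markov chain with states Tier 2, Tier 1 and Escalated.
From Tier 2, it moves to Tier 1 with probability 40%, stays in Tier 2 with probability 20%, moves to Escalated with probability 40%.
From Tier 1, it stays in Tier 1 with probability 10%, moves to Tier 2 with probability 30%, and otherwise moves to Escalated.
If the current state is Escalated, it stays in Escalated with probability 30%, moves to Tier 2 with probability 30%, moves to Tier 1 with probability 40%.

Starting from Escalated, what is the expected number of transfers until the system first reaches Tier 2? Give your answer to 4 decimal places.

Let t(s) be the expected number of transfers to first reach Tier 2 from state s, with t(Tier 2) = 0. Conditioning on the first transfer:
t(Tier 1) = 1 + 0.1·t(Tier 1) + 0.6·t(Escalated)
t(Escalated) = 1 + 0.4·t(Tier 1) + 0.3·t(Escalated)
Solving: t(Tier 1) = 3.3333, t(Escalated) = 3.3333.
Expected transfers from Escalated to Tier 2: 3.3333.

3.3333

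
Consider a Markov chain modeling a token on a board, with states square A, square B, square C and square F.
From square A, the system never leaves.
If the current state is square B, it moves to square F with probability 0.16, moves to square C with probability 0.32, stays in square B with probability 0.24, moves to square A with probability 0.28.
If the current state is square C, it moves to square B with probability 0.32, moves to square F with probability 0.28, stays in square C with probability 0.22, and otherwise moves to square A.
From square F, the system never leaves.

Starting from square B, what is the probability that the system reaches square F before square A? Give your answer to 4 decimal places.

0.4372

Let h(s) be the probability of absorption at square F starting from transient state s. Then h(square F) = 1 and h(square A) = 0. By first-step analysis:
h(square B) = 0.28·0 + 0.24·h(square B) + 0.32·h(square C) + 0.16·1
h(square C) = 0.18·0 + 0.32·h(square B) + 0.22·h(square C) + 0.28·1
Solving: h(square B) = 0.4372, h(square C) = 0.5383.
Starting from square B, the probability is 0.4372.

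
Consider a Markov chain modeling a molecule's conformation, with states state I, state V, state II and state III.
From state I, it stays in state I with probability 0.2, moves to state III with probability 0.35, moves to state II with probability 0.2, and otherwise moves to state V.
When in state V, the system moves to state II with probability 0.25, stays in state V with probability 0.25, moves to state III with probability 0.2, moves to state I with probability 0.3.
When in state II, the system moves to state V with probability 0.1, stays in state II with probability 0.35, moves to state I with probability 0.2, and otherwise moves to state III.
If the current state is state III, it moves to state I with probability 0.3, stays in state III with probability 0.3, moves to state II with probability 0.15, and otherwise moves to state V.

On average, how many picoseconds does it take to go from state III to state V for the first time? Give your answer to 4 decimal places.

4.5560

Let t(s) be the expected number of picoseconds to first reach state V from state s, with t(state V) = 0. Conditioning on the first picosecond:
t(state I) = 1 + 0.2·t(state I) + 0.2·t(state II) + 0.35·t(state III)
t(state II) = 1 + 0.2·t(state I) + 0.35·t(state II) + 0.35·t(state III)
t(state III) = 1 + 0.3·t(state I) + 0.15·t(state II) + 0.3·t(state III)
Solving: t(state I) = 4.5946, t(state II) = 5.4054, t(state III) = 4.5560.
Expected picoseconds from state III to state V: 4.5560.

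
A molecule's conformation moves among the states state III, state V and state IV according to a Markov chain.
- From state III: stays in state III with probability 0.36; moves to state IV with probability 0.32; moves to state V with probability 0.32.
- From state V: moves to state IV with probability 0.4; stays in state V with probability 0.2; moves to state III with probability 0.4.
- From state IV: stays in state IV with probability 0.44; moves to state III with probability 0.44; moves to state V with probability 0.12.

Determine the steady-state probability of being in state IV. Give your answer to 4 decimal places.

0.3834

Let the stationary distribution be π with π = πP and π_1 + π_2 + π_3 = 1.
π_1 = 0.36·π_1 + 0.4·π_2 + 0.44·π_3
π_2 = 0.32·π_1 + 0.2·π_2 + 0.12·π_3
Solving with the normalization constraint gives π = (0.3994, 0.2173, 0.3834).
So the stationary probability of state IV is 0.3834.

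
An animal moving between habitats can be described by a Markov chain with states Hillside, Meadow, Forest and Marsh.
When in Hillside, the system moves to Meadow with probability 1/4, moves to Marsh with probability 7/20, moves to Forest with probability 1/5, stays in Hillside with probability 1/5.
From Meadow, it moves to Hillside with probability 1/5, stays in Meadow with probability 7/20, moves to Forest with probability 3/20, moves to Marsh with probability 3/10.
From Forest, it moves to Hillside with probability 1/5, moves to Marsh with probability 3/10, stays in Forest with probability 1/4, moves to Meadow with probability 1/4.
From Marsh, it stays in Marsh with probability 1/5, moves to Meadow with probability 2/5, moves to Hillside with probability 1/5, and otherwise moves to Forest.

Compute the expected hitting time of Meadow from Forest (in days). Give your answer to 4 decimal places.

3.4215

Let t(s) be the expected number of days to first reach Meadow from state s, with t(Meadow) = 0. Conditioning on the first day:
t(Hillside) = 1 + 0.2·t(Hillside) + 0.2·t(Forest) + 0.35·t(Marsh)
t(Forest) = 1 + 0.2·t(Hillside) + 0.25·t(Forest) + 0.3·t(Marsh)
t(Marsh) = 1 + 0.2·t(Hillside) + 0.2·t(Forest) + 0.2·t(Marsh)
Solving: t(Hillside) = 3.3981, t(Forest) = 3.4215, t(Marsh) = 2.9549.
Expected days from Forest to Meadow: 3.4215.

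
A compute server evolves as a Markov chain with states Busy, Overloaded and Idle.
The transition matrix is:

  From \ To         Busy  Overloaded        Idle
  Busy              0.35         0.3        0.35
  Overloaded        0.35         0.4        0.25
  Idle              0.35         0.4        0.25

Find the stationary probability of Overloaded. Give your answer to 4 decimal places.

0.3650

Let the stationary distribution be π with π = πP and π_1 + π_2 + π_3 = 1.
π_1 = 0.35·π_1 + 0.35·π_2 + 0.35·π_3
π_2 = 0.3·π_1 + 0.4·π_2 + 0.4·π_3
Solving with the normalization constraint gives π = (0.3500, 0.3650, 0.2850).
So the stationary probability of Overloaded is 0.3650.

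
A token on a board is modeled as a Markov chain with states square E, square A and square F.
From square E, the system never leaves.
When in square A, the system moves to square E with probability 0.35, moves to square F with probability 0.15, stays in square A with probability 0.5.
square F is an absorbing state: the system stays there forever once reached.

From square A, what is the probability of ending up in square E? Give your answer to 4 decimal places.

Let h(s) be the probability of absorption at square E starting from transient state s. Then h(square E) = 1 and h(square F) = 0. By first-step analysis:
h(square A) = 0.35·1 + 0.5·h(square A) + 0.15·0
Solving: h(square A) = 0.7000.
Starting from square A, the probability is 0.7000.

0.7000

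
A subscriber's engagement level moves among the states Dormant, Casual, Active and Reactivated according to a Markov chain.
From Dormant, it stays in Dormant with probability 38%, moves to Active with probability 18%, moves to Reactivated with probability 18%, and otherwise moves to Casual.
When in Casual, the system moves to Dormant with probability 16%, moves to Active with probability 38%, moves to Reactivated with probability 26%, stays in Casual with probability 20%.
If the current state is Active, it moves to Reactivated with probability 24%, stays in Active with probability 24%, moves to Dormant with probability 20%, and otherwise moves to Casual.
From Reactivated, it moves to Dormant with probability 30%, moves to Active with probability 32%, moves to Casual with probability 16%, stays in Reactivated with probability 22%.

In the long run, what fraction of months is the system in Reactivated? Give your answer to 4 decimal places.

Let the stationary distribution be π with π = πP and π_1 + π_2 + π_3 + π_4 = 1.
π_1 = 0.38·π_1 + 0.16·π_2 + 0.2·π_3 + 0.3·π_4
π_2 = 0.26·π_1 + 0.2·π_2 + 0.32·π_3 + 0.16·π_4
π_3 = 0.18·π_1 + 0.38·π_2 + 0.24·π_3 + 0.32·π_4
Solving with the normalization constraint gives π = (0.2596, 0.2397, 0.2760, 0.2247).
So the stationary probability of Reactivated is 0.2247.

0.2247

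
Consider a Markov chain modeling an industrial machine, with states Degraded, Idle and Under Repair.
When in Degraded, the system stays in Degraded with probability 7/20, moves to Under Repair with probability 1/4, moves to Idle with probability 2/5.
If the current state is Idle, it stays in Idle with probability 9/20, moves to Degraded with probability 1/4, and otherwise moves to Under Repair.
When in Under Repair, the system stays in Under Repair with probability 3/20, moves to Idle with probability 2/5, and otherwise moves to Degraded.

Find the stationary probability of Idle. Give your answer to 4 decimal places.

Let the stationary distribution be π with π = πP and π_1 + π_2 + π_3 = 1.
π_1 = 0.35·π_1 + 0.25·π_2 + 0.45·π_3
π_2 = 0.4·π_1 + 0.45·π_2 + 0.4·π_3
Solving with the normalization constraint gives π = (0.3325, 0.4211, 0.2464).
So the stationary probability of Idle is 0.4211.

0.4211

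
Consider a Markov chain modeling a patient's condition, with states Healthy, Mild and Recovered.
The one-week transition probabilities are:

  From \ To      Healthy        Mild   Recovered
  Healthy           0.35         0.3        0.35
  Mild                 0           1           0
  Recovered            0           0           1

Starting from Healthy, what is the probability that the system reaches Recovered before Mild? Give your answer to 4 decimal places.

0.5385

Let h(s) be the probability of absorption at Recovered starting from transient state s. Then h(Recovered) = 1 and h(Mild) = 0. By first-step analysis:
h(Healthy) = 0.35·h(Healthy) + 0.3·0 + 0.35·1
Solving: h(Healthy) = 0.5385.
Starting from Healthy, the probability is 0.5385.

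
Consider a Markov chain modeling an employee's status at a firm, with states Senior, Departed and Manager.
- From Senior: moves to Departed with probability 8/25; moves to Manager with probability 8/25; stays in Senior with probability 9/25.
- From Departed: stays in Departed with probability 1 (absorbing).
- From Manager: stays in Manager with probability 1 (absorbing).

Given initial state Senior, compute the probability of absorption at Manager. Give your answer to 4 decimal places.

Let h(s) be the probability of absorption at Manager starting from transient state s. Then h(Manager) = 1 and h(Departed) = 0. By first-step analysis:
h(Senior) = 0.36·h(Senior) + 0.32·0 + 0.32·1
Solving: h(Senior) = 0.5000.
Starting from Senior, the probability is 0.5000.

0.5000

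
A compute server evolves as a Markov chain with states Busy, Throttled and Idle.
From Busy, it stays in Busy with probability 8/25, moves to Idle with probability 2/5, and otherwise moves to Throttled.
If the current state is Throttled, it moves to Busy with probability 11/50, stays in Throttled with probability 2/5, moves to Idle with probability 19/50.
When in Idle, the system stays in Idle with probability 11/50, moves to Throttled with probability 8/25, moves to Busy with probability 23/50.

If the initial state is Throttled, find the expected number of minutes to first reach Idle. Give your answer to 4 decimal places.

Let t(s) be the expected number of minutes to first reach Idle from state s, with t(Idle) = 0. Conditioning on the first minute:
t(Busy) = 1 + 0.32·t(Busy) + 0.28·t(Throttled)
t(Throttled) = 1 + 0.22·t(Busy) + 0.4·t(Throttled)
Solving: t(Busy) = 2.5404, t(Throttled) = 2.5982.
Expected minutes from Throttled to Idle: 2.5982.

2.5982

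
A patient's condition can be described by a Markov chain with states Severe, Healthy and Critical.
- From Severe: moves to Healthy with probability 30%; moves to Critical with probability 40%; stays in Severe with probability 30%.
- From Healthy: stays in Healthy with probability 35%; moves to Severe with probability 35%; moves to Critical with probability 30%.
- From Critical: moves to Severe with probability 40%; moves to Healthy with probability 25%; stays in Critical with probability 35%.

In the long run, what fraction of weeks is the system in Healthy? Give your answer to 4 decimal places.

0.2972

Let the stationary distribution be π with π = πP and π_1 + π_2 + π_3 = 1.
π_1 = 0.3·π_1 + 0.35·π_2 + 0.4·π_3
π_2 = 0.3·π_1 + 0.35·π_2 + 0.25·π_3
Solving with the normalization constraint gives π = (0.3501, 0.2972, 0.3526).
So the stationary probability of Healthy is 0.2972.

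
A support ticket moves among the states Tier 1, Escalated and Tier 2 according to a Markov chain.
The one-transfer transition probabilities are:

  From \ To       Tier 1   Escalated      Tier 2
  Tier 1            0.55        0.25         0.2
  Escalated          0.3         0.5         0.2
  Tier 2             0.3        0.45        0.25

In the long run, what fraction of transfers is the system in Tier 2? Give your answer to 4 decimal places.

0.2105

Let the stationary distribution be π with π = πP and π_1 + π_2 + π_3 = 1.
π_1 = 0.55·π_1 + 0.3·π_2 + 0.3·π_3
π_2 = 0.25·π_1 + 0.5·π_2 + 0.45·π_3
Solving with the normalization constraint gives π = (0.4000, 0.3895, 0.2105).
So the stationary probability of Tier 2 is 0.2105.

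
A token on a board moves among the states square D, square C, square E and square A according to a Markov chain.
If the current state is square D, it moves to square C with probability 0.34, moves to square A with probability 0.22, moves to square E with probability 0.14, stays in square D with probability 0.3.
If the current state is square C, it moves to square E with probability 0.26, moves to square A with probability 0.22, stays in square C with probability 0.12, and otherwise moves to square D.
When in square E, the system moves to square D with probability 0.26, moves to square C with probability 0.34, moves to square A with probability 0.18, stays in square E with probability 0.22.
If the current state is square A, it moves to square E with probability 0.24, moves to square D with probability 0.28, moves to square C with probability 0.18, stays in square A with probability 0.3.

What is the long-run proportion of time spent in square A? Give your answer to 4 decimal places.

Let the stationary distribution be π with π = πP and π_1 + π_2 + π_3 + π_4 = 1.
π_1 = 0.3·π_1 + 0.4·π_2 + 0.26·π_3 + 0.28·π_4
π_2 = 0.34·π_1 + 0.12·π_2 + 0.34·π_3 + 0.18·π_4
π_3 = 0.14·π_1 + 0.26·π_2 + 0.22·π_3 + 0.24·π_4
Solving with the normalization constraint gives π = (0.3119, 0.2485, 0.2096, 0.2300).
So the stationary probability of square A is 0.2300.

0.2300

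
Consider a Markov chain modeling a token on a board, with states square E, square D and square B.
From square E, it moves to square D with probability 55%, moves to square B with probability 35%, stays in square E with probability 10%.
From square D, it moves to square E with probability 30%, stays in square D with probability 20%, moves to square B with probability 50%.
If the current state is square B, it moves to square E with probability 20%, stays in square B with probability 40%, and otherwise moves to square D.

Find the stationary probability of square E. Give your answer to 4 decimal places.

Let the stationary distribution be π with π = πP and π_1 + π_2 + π_3 = 1.
π_1 = 0.1·π_1 + 0.3·π_2 + 0.2·π_3
π_2 = 0.55·π_1 + 0.2·π_2 + 0.4·π_3
Solving with the normalization constraint gives π = (0.2146, 0.3602, 0.4253).
So the stationary probability of square E is 0.2146.

0.2146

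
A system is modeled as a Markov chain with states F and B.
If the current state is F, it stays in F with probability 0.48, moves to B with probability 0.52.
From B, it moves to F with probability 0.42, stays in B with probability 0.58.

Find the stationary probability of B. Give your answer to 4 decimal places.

0.5532

Let the stationary distribution be π with π = πP and π_1 + π_2 = 1.
π_1 = 0.48·π_1 + 0.42·π_2
Solving with the normalization constraint gives π = (0.4468, 0.5532).
So the stationary probability of B is 0.5532.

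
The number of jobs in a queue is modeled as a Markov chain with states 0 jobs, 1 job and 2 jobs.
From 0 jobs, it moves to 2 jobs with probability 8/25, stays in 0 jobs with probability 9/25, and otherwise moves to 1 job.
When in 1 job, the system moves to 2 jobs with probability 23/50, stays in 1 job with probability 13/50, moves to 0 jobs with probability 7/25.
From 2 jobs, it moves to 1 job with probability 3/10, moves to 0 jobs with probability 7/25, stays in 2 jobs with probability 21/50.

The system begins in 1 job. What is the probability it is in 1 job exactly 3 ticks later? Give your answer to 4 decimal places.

Propagate the distribution vector 3 ticks from 1 job.
After 0 ticks: (0.0000, 1.0000, 0.0000)
After 1 tick: (0.2800, 0.2600, 0.4600)
After 2 ticks: (0.3024, 0.2952, 0.4024)
After 3 ticks: (0.3042, 0.2942, 0.4016)
P(in 1 job after 3 ticks) = 0.2942

0.2942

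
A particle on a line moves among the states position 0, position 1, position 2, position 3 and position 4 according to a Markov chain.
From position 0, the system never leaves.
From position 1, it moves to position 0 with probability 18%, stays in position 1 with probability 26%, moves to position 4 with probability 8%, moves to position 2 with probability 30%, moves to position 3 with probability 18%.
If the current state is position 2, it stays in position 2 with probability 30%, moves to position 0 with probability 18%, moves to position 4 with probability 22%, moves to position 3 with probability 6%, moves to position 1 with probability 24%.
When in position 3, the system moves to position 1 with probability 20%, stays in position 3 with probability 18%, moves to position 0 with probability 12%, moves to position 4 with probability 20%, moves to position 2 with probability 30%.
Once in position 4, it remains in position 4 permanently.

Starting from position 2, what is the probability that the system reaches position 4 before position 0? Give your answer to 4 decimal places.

Let h(s) be the probability of absorption at position 4 starting from transient state s. Then h(position 4) = 1 and h(position 0) = 0. By first-step analysis:
h(position 1) = 0.18·0 + 0.26·h(position 1) + 0.3·h(position 2) + 0.18·h(position 3) + 0.08·1
h(position 2) = 0.18·0 + 0.24·h(position 1) + 0.3·h(position 2) + 0.06·h(position 3) + 0.22·1
h(position 3) = 0.12·0 + 0.2·h(position 1) + 0.3·h(position 2) + 0.18·h(position 3) + 0.2·1
Solving: h(position 1) = 0.4484, h(position 2) = 0.5144, h(position 3) = 0.5415.
Starting from position 2, the probability is 0.5144.

0.5144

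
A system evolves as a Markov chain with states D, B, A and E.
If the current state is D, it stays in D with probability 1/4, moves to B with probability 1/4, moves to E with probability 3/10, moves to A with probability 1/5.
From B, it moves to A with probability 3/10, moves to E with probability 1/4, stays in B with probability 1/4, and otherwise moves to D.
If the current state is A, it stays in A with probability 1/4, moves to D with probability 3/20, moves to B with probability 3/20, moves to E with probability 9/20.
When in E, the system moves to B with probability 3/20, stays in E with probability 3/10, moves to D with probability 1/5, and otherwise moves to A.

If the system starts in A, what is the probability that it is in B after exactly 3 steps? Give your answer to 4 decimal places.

0.1875

Propagate the distribution vector 3 steps from A.
After 0 steps: (0.0000, 0.0000, 1.0000, 0.0000)
After 1 step: (0.1500, 0.1500, 0.2500, 0.4500)
After 2 steps: (0.1950, 0.1800, 0.2950, 0.3300)
After 3 steps: (0.1950, 0.1875, 0.2823, 0.3353)
P(in B after 3 steps) = 0.1875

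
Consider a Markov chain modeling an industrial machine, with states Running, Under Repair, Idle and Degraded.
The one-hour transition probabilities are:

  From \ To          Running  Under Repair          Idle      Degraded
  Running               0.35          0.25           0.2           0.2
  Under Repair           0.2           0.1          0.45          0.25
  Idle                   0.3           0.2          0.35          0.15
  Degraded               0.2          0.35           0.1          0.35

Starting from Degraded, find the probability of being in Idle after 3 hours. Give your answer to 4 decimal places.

0.2705

Propagate the distribution vector 3 hours from Degraded.
After 0 hours: (0.0000, 0.0000, 0.0000, 1.0000)
After 1 hour: (0.2000, 0.3500, 0.1000, 0.3500)
After 2 hours: (0.2400, 0.2275, 0.2675, 0.2650)
After 3 hours: (0.2628, 0.2290, 0.2705, 0.2378)
P(in Idle after 3 hours) = 0.2705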